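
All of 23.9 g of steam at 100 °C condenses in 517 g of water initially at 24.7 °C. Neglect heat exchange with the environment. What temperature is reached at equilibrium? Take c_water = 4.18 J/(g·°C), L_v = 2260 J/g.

T_f ≈ 51.9 °C

Taking heat into each body as positive, Σ m c ΔT = 0:
latent heat released on condensation: 23.9×2260 = 54014
  condensed water 100 °C→T: 99.9(T − 100)
  water warms: 517×4.18×(T − 24.7) = 2161.1(T − 24.7)
2261 T = 54014 + 9990.2 + 53378 = 117382
T ≈ 51.92 °C, under the boiling point, so the assumption holds.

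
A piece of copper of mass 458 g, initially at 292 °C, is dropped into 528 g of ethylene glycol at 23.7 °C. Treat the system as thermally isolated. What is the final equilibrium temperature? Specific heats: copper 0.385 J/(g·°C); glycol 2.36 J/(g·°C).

Set heat shed by the hot body equal to heat absorbed by the cold body:
458×0.385×(292 − T) = 528×2.36×(T − 23.7)
176.33(292 − T) = 1246.1(T − 23.7)
1422.4 T = 81020  ⇒  T ≈ 56.96 °C

T_f ≈ 57.0 °C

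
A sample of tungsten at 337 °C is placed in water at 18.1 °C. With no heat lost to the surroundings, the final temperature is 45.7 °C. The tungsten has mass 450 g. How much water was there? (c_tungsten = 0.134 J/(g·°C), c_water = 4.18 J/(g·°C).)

m ≈ 152 g

Heat lost by the tungsten = heat gained by the water:
450×0.134×(337 − 45.7) = m×4.18×(45.7 − 18.1)
115.37 m = 17565  ⇒  m ≈ 152.3 g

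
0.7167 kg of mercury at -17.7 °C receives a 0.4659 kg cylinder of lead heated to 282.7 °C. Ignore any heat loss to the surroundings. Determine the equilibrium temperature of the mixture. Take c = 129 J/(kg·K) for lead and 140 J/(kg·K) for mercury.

Conservation of energy gives ΣQ = 0:
0.4659·129·(T − 282.7) + 0.7167·140·(T − (-17.7)) = 0
60.1(T − 282.7) + 100.34(T − (-17.7)) = 0
(60.1 + 100.34) T = 60.1·282.7 + 100.34·(-17.7)
T ≈ 94.83 °C

T_f ≈ 94.8 °C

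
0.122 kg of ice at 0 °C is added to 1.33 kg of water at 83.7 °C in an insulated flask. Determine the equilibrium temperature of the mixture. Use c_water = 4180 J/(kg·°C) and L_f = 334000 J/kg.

Setting the total heat transfer to zero:
fusion: m_ice L_f = 0.122·334000 = 40748
  meltwater 0→T: 0.122·4180·T = 509.96 T
  water: 5559.4(T − 83.7)
6069.4 T = 465322 − 40748 = 424574
T ≈ 69.95 °C. Since T > 0 °C, the all-ice-melts assumption holds.

T_f ≈ 70.0 °C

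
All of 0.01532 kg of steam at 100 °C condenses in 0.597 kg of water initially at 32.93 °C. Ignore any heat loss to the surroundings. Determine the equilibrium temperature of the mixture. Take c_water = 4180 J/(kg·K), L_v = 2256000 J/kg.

Conservation of energy gives ΣQ = 0:
condense steam: −0.01532·2256000 = −34562
  condensed water 100 °C→T: 64.04(T − 100)
  original water: 2495.5(T − 32.93)
2559.5 T = 34562 + 6403.8 + 82175 = 123141
T ≈ 48.11 °C (< 100 °C, so full condensation is consistent).

T_f ≈ 48.1 °C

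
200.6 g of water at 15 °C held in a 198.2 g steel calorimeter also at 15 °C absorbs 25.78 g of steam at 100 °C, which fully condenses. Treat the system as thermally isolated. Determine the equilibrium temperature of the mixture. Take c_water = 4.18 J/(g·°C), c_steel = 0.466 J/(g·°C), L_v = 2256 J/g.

Energy conservation, ΣQ = 0:
latent heat released on condensation: 25.78·2256 = 58160; condensed water 100 °C→T: 107.76(T − 100); water warms: 200.6·4.18·(T − 15) = 838.51(T − 15); steel cup: 198.2·0.466·(T − 15) = 92.36(T − 15)
1038.6 T = 58160 + 10776 + 13963 = 82899
T ≈ 79.82 °C (< 100 °C, so full condensation is consistent).

T_f ≈ 79.8 °C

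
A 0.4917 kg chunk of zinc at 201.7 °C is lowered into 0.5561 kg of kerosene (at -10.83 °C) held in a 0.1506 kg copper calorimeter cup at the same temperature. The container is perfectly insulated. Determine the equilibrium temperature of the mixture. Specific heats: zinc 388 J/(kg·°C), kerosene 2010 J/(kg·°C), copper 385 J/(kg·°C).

Heat gained plus heat lost sum to zero:
0.4917·388·(T − 201.7) + 0.5561·2010·(T − (-10.83)) + 0.1506·385·(T − (-10.83)) = 0
190.78(T − 201.7) + 1117.8(T − (-10.83)) + 57.98(T − (-10.83)) = 0
(190.78 + 1117.8 + 57.98) T = 190.78·201.7 + 1117.8·(-10.83) + 57.98·(-10.83)
T = 25747 / 1366.5 = 18.8 °C

T_f ≈ 18.8 °C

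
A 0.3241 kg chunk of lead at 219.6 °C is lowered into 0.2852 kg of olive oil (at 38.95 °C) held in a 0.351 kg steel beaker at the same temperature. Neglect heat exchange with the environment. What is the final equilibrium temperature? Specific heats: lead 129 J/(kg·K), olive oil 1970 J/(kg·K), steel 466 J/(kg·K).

T_f ≈ 48.8 °C

T_f = Σ m_i c_i T_i / Σ m_i c_i:
T_f = (41.81*219.6 + 561.84*38.95 + 163.57*38.95) / (41.81 + 561.84 + 163.57)
    = 37436 / 767.22 ≈ 48.79 °C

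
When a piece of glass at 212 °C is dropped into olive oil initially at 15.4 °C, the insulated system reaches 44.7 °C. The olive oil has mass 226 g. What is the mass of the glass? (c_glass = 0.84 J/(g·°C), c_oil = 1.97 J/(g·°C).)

m ≈ 92.8 g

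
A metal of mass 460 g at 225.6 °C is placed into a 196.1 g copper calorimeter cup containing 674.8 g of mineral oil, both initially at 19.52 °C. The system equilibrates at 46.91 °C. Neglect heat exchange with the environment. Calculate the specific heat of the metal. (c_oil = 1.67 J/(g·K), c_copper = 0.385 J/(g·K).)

Setting the total heat transfer to zero:
460·c·(46.91 − 225.6) + 674.8·1.67·(46.91 − 19.52) + 196.1·0.385·(46.91 − 19.52) = 0
-82197 c = -32934
c = -32934/-82197 ≈ 0.4007 J/(g·K)

c ≈ 0.401 J/(g·K)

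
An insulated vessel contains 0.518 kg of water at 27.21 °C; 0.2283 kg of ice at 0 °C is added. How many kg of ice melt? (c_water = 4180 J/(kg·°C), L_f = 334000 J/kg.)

Water can give up m c ΔT = 0.518·4180·27.21 = 58916 J before reaching 0 °C.
To melt every bit of ice: 0.2283·334000 = 76252 J.
58916 J < 76252 J, so only part of the ice melts and the system sits at 0 °C.
m_melt = 58916 / L_f = 0.1764 kg.

m_melted ≈ 0.176 kg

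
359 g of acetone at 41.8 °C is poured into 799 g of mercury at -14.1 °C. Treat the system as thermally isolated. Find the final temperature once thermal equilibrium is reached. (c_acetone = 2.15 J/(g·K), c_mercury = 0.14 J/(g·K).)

T_f ≈ 34.7 °C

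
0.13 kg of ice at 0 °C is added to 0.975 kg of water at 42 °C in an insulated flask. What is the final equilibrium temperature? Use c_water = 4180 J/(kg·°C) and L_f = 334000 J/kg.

T_f ≈ 27.7 °C

Energy balance with sensible and latent terms:
latent heat to melt: 0.13×334000 = 43420; warm the meltwater: 543.4 T; water: 4075.5(T − 42)
4618.9 T = 171171 − 43420 = 127751
T ≈ 27.66 °C — above 0 °C, consistent with complete melting.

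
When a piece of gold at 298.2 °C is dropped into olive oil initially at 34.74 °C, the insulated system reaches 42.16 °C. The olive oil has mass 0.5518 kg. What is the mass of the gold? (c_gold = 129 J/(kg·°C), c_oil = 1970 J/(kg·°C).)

m ≈ 0.244 kg

Taking heat into each body as positive, Σ m c ΔT = 0:
m·129·(42.16 − 298.2) + 0.5518·1970·(42.16 − 34.74) = 0
-33029 m = -8065.9
m = -8065.9/-33029 ≈ 0.2442 kg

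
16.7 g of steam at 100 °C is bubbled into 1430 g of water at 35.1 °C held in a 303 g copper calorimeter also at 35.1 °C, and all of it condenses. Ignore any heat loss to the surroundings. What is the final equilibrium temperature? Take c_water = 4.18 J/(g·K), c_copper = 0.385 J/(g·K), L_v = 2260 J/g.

Setting the total heat transfer to zero:
steam→water at 100 °C releases m L_v = 16.7·2260 = 37742; condensed water 100 °C→T: 69.81(T − 100); water warms: 1430·4.18·(T − 35.1) = 5977.4(T − 35.1); copper cup: 303·0.385·(T − 35.1) = 116.66(T − 35.1)
6163.9 T = 37742 + 6980.6 + 213901 = 258624
T ≈ 41.96 °C, under the boiling point, so the assumption holds.

T_f ≈ 42.0 °C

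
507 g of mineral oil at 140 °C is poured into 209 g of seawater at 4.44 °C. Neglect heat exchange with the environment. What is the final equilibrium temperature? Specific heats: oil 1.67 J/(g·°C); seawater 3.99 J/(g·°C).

Conservation of energy gives ΣQ = 0:
507*1.67*(T − 140) + 209*3.99*(T − 4.44) = 0
1680.6 T = 122239
T = 122239/1680.6 ≈ 72.74 °C

T_f ≈ 72.7 °C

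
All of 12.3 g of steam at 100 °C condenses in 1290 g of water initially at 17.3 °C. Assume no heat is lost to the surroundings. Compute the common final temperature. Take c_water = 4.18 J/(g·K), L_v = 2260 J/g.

Conservation of energy gives ΣQ = 0:
latent heat released on condensation: 12.3×2260 = 27798
  condensate cools 100→T: 12.3×4.18×(T − 100) = 51.41(T − 100)
  water warms: 1290×4.18×(T − 17.3) = 5392.2(T − 17.3)
5443.6 T = 27798 + 5141.4 + 93285 = 126224
T ≈ 23.19 °C — below 100 °C, confirming all the steam condensed.

T_f ≈ 23.2 °C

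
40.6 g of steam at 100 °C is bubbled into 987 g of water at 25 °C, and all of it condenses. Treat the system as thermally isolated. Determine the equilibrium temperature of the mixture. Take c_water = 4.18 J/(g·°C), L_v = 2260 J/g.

T_f ≈ 49.3 °C

Sum of m c ΔT and latent-heat terms is zero:
latent heat released on condensation: 40.6×2260 = 91756
  condensed water 100 °C→T: 169.71(T − 100)
  water warms: 987×4.18×(T − 25) = 4125.7(T − 25)
4295.4 T = 91756 + 16971 + 103142 = 211868
T ≈ 49.32 °C (< 100 °C, so full condensation is consistent).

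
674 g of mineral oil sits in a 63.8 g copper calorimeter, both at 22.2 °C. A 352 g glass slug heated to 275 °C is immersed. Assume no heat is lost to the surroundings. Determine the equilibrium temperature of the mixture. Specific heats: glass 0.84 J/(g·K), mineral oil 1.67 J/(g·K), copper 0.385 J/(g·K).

Let T be the final temperature. ΣQ_i = 0:
352·0.84·(T − 275) + 674·1.67·(T − 22.2) + 63.8·0.385·(T − 22.2) = 0
295.68(T − 275) + 1125.6(T − 22.2) + 24.56(T − 22.2) = 0
(295.68 + 1125.6 + 24.56) T = 295.68·275 + 1125.6·22.2 + 24.56·22.2
T = 106845 / 1445.8 = 73.9 °C

T_f ≈ 73.9 °C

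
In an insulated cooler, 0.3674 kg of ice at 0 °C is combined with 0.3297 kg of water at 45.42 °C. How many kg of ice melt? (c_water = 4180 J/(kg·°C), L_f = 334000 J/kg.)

Water can give up m c ΔT = 0.3297×4180×45.42 = 62595 J before reaching 0 °C.
Melting all 0.3674 kg of ice would need 0.3674×334000 = 122712 J.
62595 J < 122712 J, so only part of the ice melts and the system sits at 0 °C.
Mass melted = 62595/334000 ≈ 0.1874 kg.

m_melted ≈ 0.187 kg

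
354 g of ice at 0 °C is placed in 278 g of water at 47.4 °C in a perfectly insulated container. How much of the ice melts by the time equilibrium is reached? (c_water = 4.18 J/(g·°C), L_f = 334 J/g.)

Water can give up m c ΔT = 278·4.18·47.4 = 55081 J before reaching 0 °C.
To melt every bit of ice: 354·334 = 118236 J.
55081 J < 118236 J, so only part of the ice melts and the system sits at 0 °C.
m_melted·334 = 55081  ⇒  m_melted ≈ 164.9 g.

m_melted ≈ 165 g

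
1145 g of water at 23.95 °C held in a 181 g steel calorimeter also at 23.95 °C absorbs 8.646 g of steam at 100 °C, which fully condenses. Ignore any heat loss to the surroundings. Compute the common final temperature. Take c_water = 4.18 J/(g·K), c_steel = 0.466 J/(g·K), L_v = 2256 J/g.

Sum of m c ΔT and latent-heat terms is zero:
steam→water at 100 °C releases m L_v = 8.646·2256 = 19505; condensate cools 100→T: 8.646·4.18·(T − 100) = 36.14(T − 100); water warms: 1145·4.18·(T − 23.95) = 4786.1(T − 23.95); steel cup: 181·0.466·(T − 23.95) = 84.35(T − 23.95)
4906.6 T = 19505 + 3614 + 116647 = 139767
T ≈ 28.49 °C, under the boiling point, so the assumption holds.

T_f ≈ 28.5 °C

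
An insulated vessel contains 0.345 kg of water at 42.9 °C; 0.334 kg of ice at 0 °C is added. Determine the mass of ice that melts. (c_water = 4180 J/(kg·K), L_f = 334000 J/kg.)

m_melted ≈ 0.185 kg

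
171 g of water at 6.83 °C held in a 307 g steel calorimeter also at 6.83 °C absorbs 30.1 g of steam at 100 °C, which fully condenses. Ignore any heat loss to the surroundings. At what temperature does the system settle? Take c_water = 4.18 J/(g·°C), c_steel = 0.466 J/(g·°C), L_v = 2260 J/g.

Sum of m c ΔT and latent-heat terms is zero:
condense steam: −30.1·2260 = −68026; condensate cools 100→T: 30.1·4.18·(T − 100) = 125.82(T − 100); water warms: 171·4.18·(T − 6.83) = 714.78(T − 6.83); steel cup: 307·0.466·(T − 6.83) = 143.06(T − 6.83)
983.66 T = 68026 + 12582 + 5859.1 = 86467
T ≈ 87.90 °C — below 100 °C, confirming all the steam condensed.

T_f ≈ 87.9 °C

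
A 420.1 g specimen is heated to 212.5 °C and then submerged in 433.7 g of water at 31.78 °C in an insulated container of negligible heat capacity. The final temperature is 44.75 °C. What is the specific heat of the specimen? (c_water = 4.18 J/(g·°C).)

c ≈ 0.334 J/(g·°C)

Conservation of energy gives ΣQ = 0:
420.1×c×(44.75 − 212.5) + 433.7×4.18×(44.75 − 31.78) = 0
-70472 c = -23513
c = -23513/-70472 ≈ 0.3336 J/(g·°C)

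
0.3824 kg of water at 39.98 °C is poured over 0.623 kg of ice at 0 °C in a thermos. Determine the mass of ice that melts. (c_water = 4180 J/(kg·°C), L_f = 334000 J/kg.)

m_melted ≈ 0.191 kg

Water can give up m c ΔT = 0.3824·4180·39.98 = 63905 J before reaching 0 °C.
To melt every bit of ice: 0.623·334000 = 208082 J.
63905 J < 208082 J, so only part of the ice melts and the system sits at 0 °C.
m_melted·334000 = 63905  ⇒  m_melted ≈ 0.1913 kg.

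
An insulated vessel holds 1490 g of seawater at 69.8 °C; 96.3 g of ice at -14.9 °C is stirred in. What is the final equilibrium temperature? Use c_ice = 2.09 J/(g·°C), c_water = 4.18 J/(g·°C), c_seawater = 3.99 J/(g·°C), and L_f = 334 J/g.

Taking heat into each body as positive, Σ m c ΔT = 0:
warm ice to 0 °C: 96.3×2.09×(0 − (-14.9)) = 2998.9
  fusion: m_ice L_f = 96.3×334 = 32164
  warm the meltwater: 402.53 T
  seawater: 5945.1(T − 69.8)
6347.6 T = 414968 − 35163 = 379805
T ≈ 59.83 °C (positive, so assuming full melt was valid).

T_f ≈ 59.8 °C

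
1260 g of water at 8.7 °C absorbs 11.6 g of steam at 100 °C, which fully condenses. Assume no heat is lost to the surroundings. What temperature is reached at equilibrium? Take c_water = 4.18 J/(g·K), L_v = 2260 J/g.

T_f ≈ 14.5 °C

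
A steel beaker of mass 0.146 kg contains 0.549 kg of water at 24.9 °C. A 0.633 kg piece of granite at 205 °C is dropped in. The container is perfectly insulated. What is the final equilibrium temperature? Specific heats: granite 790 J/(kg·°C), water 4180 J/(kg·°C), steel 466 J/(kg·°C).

T_f ≈ 56.4 °C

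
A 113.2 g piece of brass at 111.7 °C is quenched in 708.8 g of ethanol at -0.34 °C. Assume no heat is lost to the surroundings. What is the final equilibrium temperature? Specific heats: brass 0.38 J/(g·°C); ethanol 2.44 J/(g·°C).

T_f ≈ 2.4 °C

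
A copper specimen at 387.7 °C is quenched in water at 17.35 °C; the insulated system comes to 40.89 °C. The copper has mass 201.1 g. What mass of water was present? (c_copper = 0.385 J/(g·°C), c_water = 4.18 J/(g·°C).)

|Q_copper| = |Q_water|:
201.1×0.385×(387.7 − 40.89) = m×4.18×(40.89 − 17.35)
98.4 m = 26851  ⇒  m ≈ 272.9 g

m ≈ 273 g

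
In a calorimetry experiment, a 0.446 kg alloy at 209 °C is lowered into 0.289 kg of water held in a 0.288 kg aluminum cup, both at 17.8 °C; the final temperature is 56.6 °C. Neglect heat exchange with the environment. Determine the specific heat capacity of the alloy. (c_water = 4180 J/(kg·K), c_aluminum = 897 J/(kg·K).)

c ≈ 837 J/(kg·K)

Setting the total heat transfer to zero:
0.446×c×(56.6 − 209) + 0.289×4180×(56.6 − 17.8) + 0.288×897×(56.6 − 17.8) = 0
-67.97 c = -56895
c = -56895/-67.97 ≈ 837 J/(kg·K)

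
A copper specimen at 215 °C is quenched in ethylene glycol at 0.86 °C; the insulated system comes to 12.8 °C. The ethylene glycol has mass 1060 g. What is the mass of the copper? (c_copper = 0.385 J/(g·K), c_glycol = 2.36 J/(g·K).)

m ≈ 384 g

Heat gained plus heat lost sum to zero:
m·0.385·(12.8 − 215) + 1060·2.36·(12.8 − 0.86) = 0
-77.85 m = -29869
m = -29869/-77.85 ≈ 383.7 g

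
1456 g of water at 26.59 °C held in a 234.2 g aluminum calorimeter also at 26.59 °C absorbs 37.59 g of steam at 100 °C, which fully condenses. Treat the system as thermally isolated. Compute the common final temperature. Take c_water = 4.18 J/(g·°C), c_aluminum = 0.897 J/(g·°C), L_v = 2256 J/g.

Energy conservation, ΣQ = 0:
condense steam: −37.59·2256 = −84803
  condensate cools 100→T: 37.59·4.18·(T − 100) = 157.13(T − 100)
  original water: 6086.1(T − 26.59)
  aluminum cup: 234.2·0.897·(T − 26.59) = 210.08(T − 26.59)
6453.3 T = 84803 + 15713 + 167415 = 267930
T ≈ 41.52 °C (< 100 °C, so full condensation is consistent).

T_f ≈ 41.5 °C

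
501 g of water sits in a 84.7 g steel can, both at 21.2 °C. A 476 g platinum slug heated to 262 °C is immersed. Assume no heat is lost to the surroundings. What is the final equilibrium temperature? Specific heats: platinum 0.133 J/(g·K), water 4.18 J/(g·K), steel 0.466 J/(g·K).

T_f ≈ 28.1 °C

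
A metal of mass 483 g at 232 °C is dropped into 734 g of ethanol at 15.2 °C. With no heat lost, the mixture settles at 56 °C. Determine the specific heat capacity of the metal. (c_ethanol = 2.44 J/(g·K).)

m_s c (T_s − T_f) = m_ethanol c_ethanol (T_f − T_0):
483·c·(232 − 56) = 734·2.44·(56 − 15.2)
85008 c = 73071  ⇒  c ≈ 0.8596 J/(g·K)

c ≈ 0.86 J/(g·K)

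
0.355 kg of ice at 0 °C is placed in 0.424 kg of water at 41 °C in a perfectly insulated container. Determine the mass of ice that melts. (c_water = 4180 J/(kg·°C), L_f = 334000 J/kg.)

m_melted ≈ 0.218 kg

Heat available from the water dropping to 0 °C: 0.424·4180·41 = 72665 J.
Melting all 0.355 kg of ice would need 0.355·334000 = 118570 J.
That's not enough to melt it all — equilibrium is at 0 °C with ice remaining.
Mass melted = 72665/334000 ≈ 0.2176 kg.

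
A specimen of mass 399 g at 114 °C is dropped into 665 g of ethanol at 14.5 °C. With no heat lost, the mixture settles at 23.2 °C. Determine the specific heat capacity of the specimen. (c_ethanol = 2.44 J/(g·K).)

Energy conservation, ΣQ = 0:
399·c·(23.2 − 114) + 665·2.44·(23.2 − 14.5) = 0
-36229 c = -14117
c = -14117/-36229 ≈ 0.3896 J/(g·K)

c ≈ 0.39 J/(g·K)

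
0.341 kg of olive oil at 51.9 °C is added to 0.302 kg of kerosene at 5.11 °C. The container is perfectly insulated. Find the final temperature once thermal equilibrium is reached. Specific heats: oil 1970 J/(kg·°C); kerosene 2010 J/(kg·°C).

T_f = Σ m_i c_i T_i / Σ m_i c_i:
T_f = (671.77×51.9 + 607.02×5.11) / (671.77 + 607.02)
    = 37967 / 1278.8 ≈ 29.69 °C

T_f ≈ 29.7 °C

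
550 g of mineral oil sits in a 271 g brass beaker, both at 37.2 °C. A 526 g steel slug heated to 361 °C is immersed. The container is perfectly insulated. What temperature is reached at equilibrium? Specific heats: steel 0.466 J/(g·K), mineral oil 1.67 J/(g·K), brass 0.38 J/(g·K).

Energy conservation, ΣQ = 0:
526·0.466·(T − 361) + 550·1.67·(T − 37.2) + 271·0.38·(T − 37.2) = 0
1266.6 T = 126486
T ≈ 99.86 °C

T_f ≈ 99.9 °C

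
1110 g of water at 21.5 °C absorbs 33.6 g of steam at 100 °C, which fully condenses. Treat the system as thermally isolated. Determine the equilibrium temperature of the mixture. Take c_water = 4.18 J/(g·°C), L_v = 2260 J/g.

Energy balance with sensible and latent terms:
latent heat released on condensation: 33.6·2260 = 75936
  condensed water 100 °C→T: 140.45(T − 100)
  original water: 4639.8(T − 21.5)
4780.2 T = 75936 + 14045 + 99756 = 189736
T ≈ 39.69 °C — below 100 °C, confirming all the steam condensed.

T_f ≈ 39.7 °C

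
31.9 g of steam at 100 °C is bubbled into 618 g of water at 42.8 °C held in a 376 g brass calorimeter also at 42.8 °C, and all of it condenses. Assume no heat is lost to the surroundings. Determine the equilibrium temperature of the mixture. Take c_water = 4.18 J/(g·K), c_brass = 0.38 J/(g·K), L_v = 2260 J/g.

T_f ≈ 70.7 °C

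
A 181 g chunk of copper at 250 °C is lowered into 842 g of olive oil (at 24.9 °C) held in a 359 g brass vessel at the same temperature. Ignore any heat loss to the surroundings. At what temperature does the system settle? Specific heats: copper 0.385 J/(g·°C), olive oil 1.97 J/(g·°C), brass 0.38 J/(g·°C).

T_f = Σ m_i c_i T_i / Σ m_i c_i:
T_f = (69.69*250 + 1658.7*24.9 + 136.42*24.9) / (69.69 + 1658.7 + 136.42)
    = 62121 / 1864.8 ≈ 33.31 °C

T_f ≈ 33.3 °C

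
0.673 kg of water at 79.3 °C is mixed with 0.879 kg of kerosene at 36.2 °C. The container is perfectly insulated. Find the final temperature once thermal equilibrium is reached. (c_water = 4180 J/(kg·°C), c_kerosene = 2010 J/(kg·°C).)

T_f = Σ m_i c_i T_i / Σ m_i c_i:
T_f = (2813.1·79.3 + 1766.8·36.2) / (2813.1 + 1766.8)
    = 287040 / 4579.9 ≈ 62.67 °C

T_f ≈ 62.7 °C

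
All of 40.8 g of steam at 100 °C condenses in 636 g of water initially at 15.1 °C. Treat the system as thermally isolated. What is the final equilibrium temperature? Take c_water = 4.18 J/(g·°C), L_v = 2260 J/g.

T_f ≈ 52.8 °C

Taking heat into each body as positive, Σ m c ΔT = 0:
latent heat released on condensation: 40.8·2260 = 92208
  condensate cools 100→T: 40.8·4.18·(T − 100) = 170.54(T − 100)
  water warms: 636·4.18·(T − 15.1) = 2658.5(T − 15.1)
2829 T = 92208 + 17054 + 40143 = 149405
T ≈ 52.81 °C, under the boiling point, so the assumption holds.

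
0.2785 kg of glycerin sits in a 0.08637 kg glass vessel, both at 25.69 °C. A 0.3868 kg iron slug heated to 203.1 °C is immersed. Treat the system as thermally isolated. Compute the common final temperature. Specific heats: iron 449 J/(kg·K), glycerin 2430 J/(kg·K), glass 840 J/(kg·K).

T_f ≈ 59.1 °C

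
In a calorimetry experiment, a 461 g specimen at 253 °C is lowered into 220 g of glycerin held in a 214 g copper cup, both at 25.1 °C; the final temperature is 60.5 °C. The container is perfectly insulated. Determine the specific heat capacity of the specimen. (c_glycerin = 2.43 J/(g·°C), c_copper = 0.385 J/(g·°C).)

Taking heat into each body as positive, Σ m c ΔT = 0:
461×c×(60.5 − 253) + 220×2.43×(60.5 − 25.1) + 214×0.385×(60.5 − 25.1) = 0
-88742 c = -21841
c = -21841/-88742 ≈ 0.2461 J/(g·°C)

c ≈ 0.246 J/(g·°C)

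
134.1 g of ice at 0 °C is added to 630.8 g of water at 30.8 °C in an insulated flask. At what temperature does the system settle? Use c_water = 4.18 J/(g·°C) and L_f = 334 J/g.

Net heat exchanged in the isolated system is zero:
melt ice: 134.1×334 = 44789; warm the meltwater: 560.54 T; water: 2636.7(T − 30.8)
3197.3 T = 81212 − 44789 = 36422
T ≈ 11.39 °C — above 0 °C, consistent with complete melting.

T_f ≈ 11.4 °C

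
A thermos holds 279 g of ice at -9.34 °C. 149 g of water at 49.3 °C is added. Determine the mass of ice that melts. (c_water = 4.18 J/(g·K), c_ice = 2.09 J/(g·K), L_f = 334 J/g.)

m_melted ≈ 75.6 g

Water can give up m c ΔT = 149×4.18×49.3 = 30705 J before reaching 0 °C.
Warming the ice to 0 °C takes 279×2.09×9.34 = 5446.2 J, leaving 25259 J for melting.
To melt every bit of ice: 279×334 = 93186 J.
25259 J < 93186 J, so only part of the ice melts and the system sits at 0 °C.
m_melt = 25259 / L_f = 75.63 g.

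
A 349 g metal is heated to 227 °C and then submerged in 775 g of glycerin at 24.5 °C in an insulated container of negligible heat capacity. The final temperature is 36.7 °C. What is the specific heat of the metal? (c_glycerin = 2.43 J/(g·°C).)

c ≈ 0.346 J/(g·°C)

Let T be the final temperature. ΣQ_i = 0:
349·c·(36.7 − 227) + 775·2.43·(36.7 − 24.5) = 0
-66415 c = -22976
c = -22976/-66415 ≈ 0.3459 J/(g·°C)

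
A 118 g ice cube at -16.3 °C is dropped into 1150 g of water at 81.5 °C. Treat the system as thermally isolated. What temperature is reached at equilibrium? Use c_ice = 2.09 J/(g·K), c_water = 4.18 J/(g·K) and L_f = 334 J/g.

T_f ≈ 65.7 °C

Energy balance with sensible and latent terms:
warm ice to 0 °C: 118·2.09·(0 − (-16.3)) = 4019.9
  melt ice: 118·334 = 39412
  meltwater 0→T: 118·4.18·T = 493.24 T
  water cools: 1150·4.18·(T − 81.5) = 4807(T − 81.5)
5300.2 T = 391770 − 43432 = 348339
T ≈ 65.72 °C — above 0 °C, consistent with complete melting.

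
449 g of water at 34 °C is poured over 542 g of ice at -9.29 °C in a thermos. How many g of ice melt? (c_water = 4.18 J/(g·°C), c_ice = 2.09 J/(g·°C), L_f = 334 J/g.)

Cooling the water to 0 °C releases 449×4.18×34 = 63812 J.
Of that, 542×2.09×9.29 = 10524 J goes to bring the ice to 0 °C, leaving 53288 J.
Fully melting the ice requires m_ice L_f = 542×334 = 181028 J.
Since 53288 < 181028 J, not all the ice melts; equilibrium is at 0 °C.
m_melt = 53288 / L_f = 159.5 g.

m_melted ≈ 160 g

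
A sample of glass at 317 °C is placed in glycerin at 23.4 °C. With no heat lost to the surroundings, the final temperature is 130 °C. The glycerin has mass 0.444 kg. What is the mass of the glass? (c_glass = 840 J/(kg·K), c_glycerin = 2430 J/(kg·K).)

Heat gained plus heat lost sum to zero:
m·840·(130 − 317) + 0.444·2430·(130 − 23.4) = 0
-157080 m = -115013
m = -115013/-157080 ≈ 0.7322 kg

m ≈ 0.732 kg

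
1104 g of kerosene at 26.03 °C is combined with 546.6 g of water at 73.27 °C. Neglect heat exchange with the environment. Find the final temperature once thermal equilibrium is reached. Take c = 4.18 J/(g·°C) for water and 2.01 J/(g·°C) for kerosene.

T_f ≈ 50.0 °C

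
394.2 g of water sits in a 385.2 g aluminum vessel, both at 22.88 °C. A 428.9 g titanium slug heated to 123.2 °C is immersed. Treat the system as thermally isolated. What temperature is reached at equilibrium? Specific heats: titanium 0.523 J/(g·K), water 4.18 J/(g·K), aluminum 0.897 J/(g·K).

T_f ≈ 33.0 °C

T_f is the heat-capacity-weighted average of the initial temperatures:
T_f = (224.31·123.2 + 1647.8·22.88 + 345.52·22.88) / (224.31 + 1647.8 + 345.52)
    = 73242 / 2217.6 ≈ 33.03 °C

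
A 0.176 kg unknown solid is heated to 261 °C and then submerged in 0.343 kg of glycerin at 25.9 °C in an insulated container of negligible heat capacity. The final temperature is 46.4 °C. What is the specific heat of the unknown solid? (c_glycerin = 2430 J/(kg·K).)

Taking heat into each body as positive, Σ m c ΔT = 0:
0.176·c·(46.4 − 261) + 0.343·2430·(46.4 − 25.9) = 0
-37.77 c = -17087
c = -17087/-37.77 ≈ 452.4 J/(kg·K)

c ≈ 452 J/(kg·K)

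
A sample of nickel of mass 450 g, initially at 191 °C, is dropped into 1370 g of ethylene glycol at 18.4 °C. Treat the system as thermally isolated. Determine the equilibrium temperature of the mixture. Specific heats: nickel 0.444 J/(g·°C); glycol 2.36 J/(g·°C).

Set heat shed by the hot body equal to heat absorbed by the cold body:
450*0.444*(191 − T) = 1370*2.36*(T − 18.4)
199.8(191 − T) = 3233.2(T − 18.4)
3433 T = 97653  ⇒  T ≈ 28.45 °C

T_f ≈ 28.4 °C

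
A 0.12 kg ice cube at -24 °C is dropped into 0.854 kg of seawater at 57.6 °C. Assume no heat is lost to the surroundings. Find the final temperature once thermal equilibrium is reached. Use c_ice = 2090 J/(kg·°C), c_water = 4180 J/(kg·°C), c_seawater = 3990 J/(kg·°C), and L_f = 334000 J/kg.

Taking heat into each body as positive, Σ m c ΔT = 0:
warm ice to 0 °C: 0.12·2090·(0 − (-24)) = 6019.2
  melt ice: 0.12·334000 = 40080
  warm the meltwater: 501.6 T
  seawater cools: 0.854·3990·(T − 57.6) = 3407.5(T − 57.6)
3909.1 T = 196270 − 46099 = 150170
T ≈ 38.42 °C (positive, so assuming full melt was valid).

T_f ≈ 38.4 °C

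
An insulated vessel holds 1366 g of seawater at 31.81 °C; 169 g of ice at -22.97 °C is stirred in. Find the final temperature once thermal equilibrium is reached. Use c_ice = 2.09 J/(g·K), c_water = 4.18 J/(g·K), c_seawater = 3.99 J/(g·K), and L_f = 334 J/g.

T_f ≈ 17.7 °C

Let T be the final temperature. ΣQ_i = 0:
ice -22.97→0 °C: 169×2.09×22.97 = 8113.2; fusion: m_ice L_f = 169×334 = 56446; meltwater 0→T: 169×4.18×T = 706.42 T; seawater cools: 1366×3.99×(T − 31.81) = 5450.3(T − 31.81)
6156.8 T = 173375 − 64559 = 108816
T ≈ 17.67 °C. Since T > 0 °C, the all-ice-melts assumption holds.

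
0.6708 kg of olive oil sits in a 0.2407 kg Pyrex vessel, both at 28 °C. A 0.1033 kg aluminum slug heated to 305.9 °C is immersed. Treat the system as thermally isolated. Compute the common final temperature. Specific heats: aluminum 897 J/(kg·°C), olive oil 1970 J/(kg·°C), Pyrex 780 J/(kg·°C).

Conservation of energy gives ΣQ = 0:
0.1033*897*(T − 305.9) + 0.6708*1970*(T − 28) + 0.2407*780*(T − 28) = 0
1601.9 T = 70603
T = 70603/1601.9 ≈ 44.07 °C

T_f ≈ 44.1 °C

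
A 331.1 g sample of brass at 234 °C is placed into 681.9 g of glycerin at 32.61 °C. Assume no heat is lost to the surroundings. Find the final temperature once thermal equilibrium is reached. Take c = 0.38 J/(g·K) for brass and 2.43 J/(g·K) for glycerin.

T_f ≈ 46.8 °C

Conservation of energy gives ΣQ = 0:
331.1*0.38*(T − 234) + 681.9*2.43*(T − 32.61) = 0
(125.82 + 1657) T = 125.82*234 + 1657*32.61
T ≈ 46.82 °C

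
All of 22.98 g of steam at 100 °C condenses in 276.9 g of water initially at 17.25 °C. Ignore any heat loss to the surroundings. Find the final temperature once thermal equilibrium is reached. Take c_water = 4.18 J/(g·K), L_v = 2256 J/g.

Energy conservation, ΣQ = 0:
latent heat released on condensation: 22.98·2256 = 51843; condensed water 100 °C→T: 96.06(T − 100); water warms: 276.9·4.18·(T − 17.25) = 1157.4(T − 17.25)
1253.5 T = 51843 + 9605.6 + 19966 = 81414
T ≈ 64.95 °C (< 100 °C, so full condensation is consistent).

T_f ≈ 64.9 °C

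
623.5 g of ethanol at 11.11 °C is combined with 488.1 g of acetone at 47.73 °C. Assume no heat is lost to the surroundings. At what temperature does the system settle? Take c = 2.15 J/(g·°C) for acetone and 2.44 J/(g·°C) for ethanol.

T_f ≈ 26.1 °C

T_f is the heat-capacity-weighted average of the initial temperatures:
T_f = (1049.4×47.73 + 1521.3×11.11) / (1049.4 + 1521.3)
    = 66991 / 2570.8 ≈ 26.06 °C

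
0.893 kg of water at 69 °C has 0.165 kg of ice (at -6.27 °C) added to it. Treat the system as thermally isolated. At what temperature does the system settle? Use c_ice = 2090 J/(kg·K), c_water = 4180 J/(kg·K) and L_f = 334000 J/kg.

Setting the total heat transfer to zero:
ice -6.27→0 °C: 0.165·2090·6.27 = 2162.2; fusion: m_ice L_f = 0.165·334000 = 55110; meltwater 0→T: 0.165·4180·T = 689.7 T; water: 3732.7(T − 69)
4422.4 T = 257559 − 57272 = 200287
T ≈ 45.29 °C. Since T > 0 °C, the all-ice-melts assumption holds.

T_f ≈ 45.3 °C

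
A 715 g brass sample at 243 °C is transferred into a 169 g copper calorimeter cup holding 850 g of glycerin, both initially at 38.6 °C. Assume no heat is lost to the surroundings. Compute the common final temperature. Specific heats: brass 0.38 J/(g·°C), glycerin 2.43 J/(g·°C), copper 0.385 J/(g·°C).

Heat gained plus heat lost sum to zero:
715×0.38×(T − 243) + 850×2.43×(T − 38.6) + 169×0.385×(T − 38.6) = 0
271.7(T − 243) + 2065.5(T − 38.6) + 65.06(T − 38.6) = 0
(271.7 + 2065.5 + 65.06) T = 271.7×243 + 2065.5×38.6 + 65.06×38.6
T = 148263/2402.3 ≈ 61.72 °C

T_f ≈ 61.7 °C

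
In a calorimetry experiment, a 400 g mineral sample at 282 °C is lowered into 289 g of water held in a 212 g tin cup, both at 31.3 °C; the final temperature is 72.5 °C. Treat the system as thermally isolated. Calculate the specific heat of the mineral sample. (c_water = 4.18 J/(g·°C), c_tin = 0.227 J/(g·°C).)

c ≈ 0.618 J/(g·°C)

Setting the total heat transfer to zero:
400·c·(72.5 − 282) + 289·4.18·(72.5 − 31.3) + 212·0.227·(72.5 − 31.3) = 0
-83800 c = -51753
c = -51753/-83800 ≈ 0.6176 J/(g·°C)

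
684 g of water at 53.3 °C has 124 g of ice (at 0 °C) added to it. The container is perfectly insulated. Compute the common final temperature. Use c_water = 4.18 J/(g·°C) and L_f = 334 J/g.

T_f ≈ 32.9 °C

Heat gained plus heat lost sum to zero:
fusion: m_ice L_f = 124·334 = 41416
  warm the meltwater: 518.32 T
  water cools: 684·4.18·(T − 53.3) = 2859.1(T − 53.3)
3377.4 T = 152391 − 41416 = 110975
T ≈ 32.86 °C — above 0 °C, consistent with complete melting.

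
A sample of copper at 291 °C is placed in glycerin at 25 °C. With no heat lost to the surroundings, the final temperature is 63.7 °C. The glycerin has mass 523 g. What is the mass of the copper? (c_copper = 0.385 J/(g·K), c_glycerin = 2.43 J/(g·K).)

m ≈ 562 g

|Q_copper| = |Q_glycerin|:
m×0.385×(291 − 63.7) = 523×2.43×(63.7 − 25)
87.51 m = 49183  ⇒  m ≈ 562 g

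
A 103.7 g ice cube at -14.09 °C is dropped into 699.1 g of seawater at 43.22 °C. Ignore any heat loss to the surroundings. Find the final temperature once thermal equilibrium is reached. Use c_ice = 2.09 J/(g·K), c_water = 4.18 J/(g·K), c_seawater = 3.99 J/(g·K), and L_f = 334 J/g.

T_f ≈ 25.7 °C

Energy conservation, ΣQ = 0:
warm ice to 0 °C: 103.7×2.09×(0 − (-14.09)) = 3053.8; latent heat to melt: 103.7×334 = 34636; warm the meltwater: 433.47 T; seawater cools: 699.1×3.99×(T − 43.22) = 2789.4(T − 43.22)
3222.9 T = 120558 − 37690 = 82869
T ≈ 25.71 °C. Since T > 0 °C, the all-ice-melts assumption holds.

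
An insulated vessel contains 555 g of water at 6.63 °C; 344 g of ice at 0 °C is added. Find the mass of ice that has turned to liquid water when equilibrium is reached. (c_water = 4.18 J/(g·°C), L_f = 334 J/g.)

Cooling the water to 0 °C releases 555·4.18·6.63 = 15381 J.
Fully melting the ice requires m_ice L_f = 344·334 = 114896 J.
15381 J < 114896 J, so only part of the ice melts and the system sits at 0 °C.
Mass melted = 15381/334 ≈ 46.05 g.

m_melted ≈ 46.1 g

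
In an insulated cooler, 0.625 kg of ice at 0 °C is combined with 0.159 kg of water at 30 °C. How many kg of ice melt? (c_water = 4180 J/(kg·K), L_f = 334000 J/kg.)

Water can give up m c ΔT = 0.159·4180·30 = 19939 J before reaching 0 °C.
To melt every bit of ice: 0.625·334000 = 208750 J.
Since 19939 < 208750 J, not all the ice melts; equilibrium is at 0 °C.
m_melt = 19939 / L_f = 0.0597 kg.

m_melted ≈ 0.0597 kg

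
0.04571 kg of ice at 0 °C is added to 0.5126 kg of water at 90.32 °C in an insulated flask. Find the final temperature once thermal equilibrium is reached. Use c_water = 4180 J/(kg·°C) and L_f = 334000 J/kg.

T_f ≈ 76.4 °C

Heat gained plus heat lost sum to zero:
latent heat to melt: 0.04571×334000 = 15267
  meltwater 0→T: 0.04571×4180×T = 191.07 T
  water: 2142.7(T − 90.32)
2333.7 T = 193526 − 15267 = 178259
T ≈ 76.38 °C (positive, so assuming full melt was valid).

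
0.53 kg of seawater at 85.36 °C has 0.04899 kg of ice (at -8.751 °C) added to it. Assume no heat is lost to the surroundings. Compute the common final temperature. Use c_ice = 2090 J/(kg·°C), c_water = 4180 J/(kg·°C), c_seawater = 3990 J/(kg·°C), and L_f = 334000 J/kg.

Energy conservation, ΣQ = 0:
warm ice to 0 °C: 0.04899×2090×(0 − (-8.751)) = 896.01
  latent heat to melt: 0.04899×334000 = 16363
  meltwater 0→T: 0.04899×4180×T = 204.78 T
  seawater cools: 0.53×3990×(T − 85.36) = 2114.7(T − 85.36)
2319.5 T = 180511 − 17259 = 163252
T ≈ 70.38 °C — above 0 °C, consistent with complete melting.

T_f ≈ 70.4 °C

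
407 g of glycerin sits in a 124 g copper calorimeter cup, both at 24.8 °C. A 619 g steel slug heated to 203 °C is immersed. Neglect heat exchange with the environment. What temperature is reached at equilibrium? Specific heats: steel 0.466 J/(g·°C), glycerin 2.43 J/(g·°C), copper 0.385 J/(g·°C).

T_f ≈ 63.6 °C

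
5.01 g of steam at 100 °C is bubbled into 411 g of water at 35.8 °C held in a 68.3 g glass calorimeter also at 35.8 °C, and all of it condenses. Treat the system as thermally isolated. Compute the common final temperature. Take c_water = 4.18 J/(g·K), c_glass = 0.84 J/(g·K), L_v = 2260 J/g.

T_f ≈ 42.9 °C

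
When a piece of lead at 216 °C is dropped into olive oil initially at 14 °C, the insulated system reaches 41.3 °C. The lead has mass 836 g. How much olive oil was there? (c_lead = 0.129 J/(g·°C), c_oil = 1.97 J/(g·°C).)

m ≈ 350 g

Heat gained plus heat lost sum to zero:
836·0.129·(41.3 − 216) + m·1.97·(41.3 − 14) = 0
53.78 m = 18840
m = 18840/53.78 ≈ 350.3 g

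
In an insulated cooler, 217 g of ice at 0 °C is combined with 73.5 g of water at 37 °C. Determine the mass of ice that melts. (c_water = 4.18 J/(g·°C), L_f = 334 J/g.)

m_melted ≈ 34 g

Water can give up m c ΔT = 73.5·4.18·37 = 11368 J before reaching 0 °C.
To melt every bit of ice: 217·334 = 72478 J.
Since 11368 < 72478 J, not all the ice melts; equilibrium is at 0 °C.
m_melt = 11368 / L_f = 34.03 g.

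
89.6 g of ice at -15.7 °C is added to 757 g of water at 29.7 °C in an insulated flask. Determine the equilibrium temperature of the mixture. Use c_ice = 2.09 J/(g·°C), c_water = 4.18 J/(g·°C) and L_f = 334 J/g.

Setting the total heat transfer to zero:
ice -15.7→0 °C: 89.6·2.09·15.7 = 2940
  melt ice: 89.6·334 = 29926
  warm the meltwater: 374.53 T
  water: 3164.3(T − 29.7)
3538.8 T = 93979 − 32866 = 61112
T ≈ 17.27 °C — above 0 °C, consistent with complete melting.

T_f ≈ 17.3 °C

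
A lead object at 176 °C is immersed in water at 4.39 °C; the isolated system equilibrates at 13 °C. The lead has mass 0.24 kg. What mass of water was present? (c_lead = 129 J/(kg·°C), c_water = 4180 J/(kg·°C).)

m ≈ 0.14 kg

Heat lost by the lead = heat gained by the water:
0.24·129·(176 − 13) = m·4180·(13 − 4.39)
35990 m = 5046.5  ⇒  m ≈ 0.1402 kg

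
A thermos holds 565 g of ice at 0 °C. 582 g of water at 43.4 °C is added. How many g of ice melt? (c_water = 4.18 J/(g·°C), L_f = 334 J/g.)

m_melted ≈ 316 g

Water can give up m c ΔT = 582·4.18·43.4 = 105582 J before reaching 0 °C.
Fully melting the ice requires m_ice L_f = 565·334 = 188710 J.
105582 J < 188710 J, so only part of the ice melts and the system sits at 0 °C.
m_melt = 105582 / L_f = 316.1 g.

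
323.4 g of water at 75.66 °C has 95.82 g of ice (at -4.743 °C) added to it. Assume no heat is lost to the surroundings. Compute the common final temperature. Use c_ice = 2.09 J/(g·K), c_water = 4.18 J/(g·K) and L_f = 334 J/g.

T_f ≈ 39.6 °C

Sum of m c ΔT and latent-heat terms is zero:
warm ice to 0 °C: 95.82×2.09×(0 − (-4.743)) = 949.85; melt ice: 95.82×334 = 32004; meltwater 0→T: 95.82×4.18×T = 400.53 T; water: 1351.8(T − 75.66)
1752.3 T = 102278 − 32954 = 69324
T ≈ 39.56 °C (positive, so assuming full melt was valid).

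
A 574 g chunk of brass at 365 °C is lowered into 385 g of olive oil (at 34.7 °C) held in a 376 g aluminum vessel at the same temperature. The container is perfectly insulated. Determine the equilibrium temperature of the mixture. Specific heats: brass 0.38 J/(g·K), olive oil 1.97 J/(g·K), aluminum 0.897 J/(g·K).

T_f ≈ 89.5 °C

With ΣQ=0 the equilibrium temperature is the m·c-weighted mean:
T_f = (218.12×365 + 758.45×34.7 + 337.27×34.7) / (218.12 + 758.45 + 337.27)
    = 117635 / 1313.8 ≈ 89.54 °C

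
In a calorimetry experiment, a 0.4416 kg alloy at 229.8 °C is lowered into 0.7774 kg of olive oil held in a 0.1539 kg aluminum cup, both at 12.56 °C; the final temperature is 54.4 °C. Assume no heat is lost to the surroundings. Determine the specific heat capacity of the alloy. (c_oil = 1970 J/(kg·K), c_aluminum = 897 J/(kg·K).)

Taking heat into each body as positive, Σ m c ΔT = 0:
0.4416·c·(54.4 − 229.8) + 0.7774·1970·(54.4 − 12.56) + 0.1539·897·(54.4 − 12.56) = 0
-77.46 c = -69853
c = -69853/-77.46 ≈ 901.8 J/(kg·K)

c ≈ 902 J/(kg·K)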